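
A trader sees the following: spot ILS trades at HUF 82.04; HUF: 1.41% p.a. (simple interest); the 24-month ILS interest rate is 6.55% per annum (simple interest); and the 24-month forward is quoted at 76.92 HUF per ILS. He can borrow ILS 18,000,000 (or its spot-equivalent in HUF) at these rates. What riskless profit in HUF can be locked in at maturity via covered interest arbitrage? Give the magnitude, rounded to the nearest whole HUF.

HUF 47,573,856

T = 2 years.
Keep in ILS, deliver into the forward: 18,000,000·1.131000·76.92 = HUF 1,565,937,360.00.
Swap to HUF now, deposit: 18,000,000·82.04·1.028200 = HUF 1,518,363,504.00.
The quoted forward overvalues ILS, so borrow HUF, buy ILS at spot, deposit the ILS at 6.55%, and sell the proceeds forward at 76.92.
The gap between the two covered legs is HUF 47,573,856.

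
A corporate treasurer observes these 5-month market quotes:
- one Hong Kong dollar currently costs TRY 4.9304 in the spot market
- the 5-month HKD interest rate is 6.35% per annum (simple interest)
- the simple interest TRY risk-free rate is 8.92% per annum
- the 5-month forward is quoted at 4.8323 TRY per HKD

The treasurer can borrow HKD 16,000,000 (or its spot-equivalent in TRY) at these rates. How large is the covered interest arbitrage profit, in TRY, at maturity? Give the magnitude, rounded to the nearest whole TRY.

T = 5/12 years.
Route A — deposit HKD, sell forward: 16,000,000 × 1.0264583333 × 4.8323 = TRY 79,362,473.66.
Route B — convert at spot, deposit TRY: 16,000,000 × 4.9304 × 1.0371666667 = TRY 81,818,344.54.
The quoted forward undervalues HKD, so borrow HKD, convert to TRY at spot, deposit the TRY at 8.92%, and buy HKD forward at 4.8323 to cover the loan.
Profit = 81,818,344.54 − 79,362,473.66 = TRY 2,455,871.

TRY 2,455,871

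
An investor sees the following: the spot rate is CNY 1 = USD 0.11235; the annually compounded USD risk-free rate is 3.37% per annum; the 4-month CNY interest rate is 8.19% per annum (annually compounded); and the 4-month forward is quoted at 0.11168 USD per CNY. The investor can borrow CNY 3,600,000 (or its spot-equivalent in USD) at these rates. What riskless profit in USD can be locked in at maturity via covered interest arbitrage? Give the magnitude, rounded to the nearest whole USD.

T = 4/12 years.
Invest the CNY and cover forward: 3,600,000 × 1.02658687 × 0.11168 = USD 412,737.20.
Convert at spot and invest in USD: 3,600,000 × 0.11235 × 1.01110946 = USD 408,953.33.
The quoted forward overvalues CNY, so borrow USD, buy CNY at spot, deposit the CNY at 8.19%, and sell the proceeds forward at 0.11168.
Arbitrage profit = |412,737.20 − 408,953.33| = USD 3,784.

USD 3,784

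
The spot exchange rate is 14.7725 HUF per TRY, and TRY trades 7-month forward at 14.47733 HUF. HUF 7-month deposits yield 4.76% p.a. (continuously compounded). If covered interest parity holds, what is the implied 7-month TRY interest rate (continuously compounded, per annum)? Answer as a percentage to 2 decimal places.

8.22%

T = 7/12 years.
CIP gives F = S · g_HUF/g_TRY, so g_HUF/g_TRY = 14.47733/14.7725 = 0.9800190.
HUF growth factor: e^(0.0476×7/12) = 1.0281558.
Hence g_TRY = 1.0491182.
r = ln(1.0491182)/(7/12) = 0.082200 → 8.22%.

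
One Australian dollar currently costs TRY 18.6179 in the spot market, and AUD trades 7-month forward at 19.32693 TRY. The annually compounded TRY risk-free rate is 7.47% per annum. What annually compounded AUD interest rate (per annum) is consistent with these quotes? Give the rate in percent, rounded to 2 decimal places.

0.80%

T = 7/12 years.
By CIP, F/S equals the TRY-to-AUD growth ratio: 19.32693/18.6179 = 1.0380832.
The TRY side grows by (1 + 0.0747)^(7/12) = 1.0429198.
So the AUD growth factor = 1.0046592.
r = 1.0046592^(12/7) − 1 = 0.008000 → 0.80%.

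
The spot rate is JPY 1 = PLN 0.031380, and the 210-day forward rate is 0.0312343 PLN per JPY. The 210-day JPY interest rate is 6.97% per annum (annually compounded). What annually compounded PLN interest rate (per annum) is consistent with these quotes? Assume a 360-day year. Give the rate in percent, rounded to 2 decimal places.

6.12%

T = 210/360 years.
By CIP, F/S equals the PLN-to-JPY growth ratio: 0.0312343/0.03138 = 0.9953569.
JPY growth factor: (1 + 0.0697)^(210/360) = 1.0400866.
Hence g_PLN = 1.0352574.
r = 1.0352574^(360/210) − 1 = 0.061200 → 6.12%.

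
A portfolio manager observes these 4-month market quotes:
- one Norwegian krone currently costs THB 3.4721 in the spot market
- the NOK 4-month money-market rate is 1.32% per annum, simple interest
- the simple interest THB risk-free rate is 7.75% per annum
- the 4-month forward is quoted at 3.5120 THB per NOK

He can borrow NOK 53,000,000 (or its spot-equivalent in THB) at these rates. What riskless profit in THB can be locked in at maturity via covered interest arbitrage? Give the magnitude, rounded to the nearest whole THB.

THB 1,820,185

T = 4/12 years.
Invest the NOK and cover forward: 53,000,000 × 1.004400 × 3.5120 = THB 186,954,998.40.
Convert at spot and invest in THB: 53,000,000 × 3.4721 × 1.02583333333 = THB 188,775,183.58.
The quoted forward undervalues NOK, so borrow NOK, convert to THB at spot, deposit the THB at 7.75%, and buy NOK forward at 3.5120 to cover the loan.
The gap between the two covered legs is THB 1,820,185.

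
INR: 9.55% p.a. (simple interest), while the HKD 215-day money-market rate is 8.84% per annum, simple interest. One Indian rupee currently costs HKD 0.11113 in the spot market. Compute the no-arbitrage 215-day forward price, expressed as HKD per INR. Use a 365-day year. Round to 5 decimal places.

0.11069

T = 215/365 years.
HKD accumulates by 1 + 0.0884×215/365 = 1.0520712.
INR growth factor: 1 + 0.0955×215/365 = 1.0562534.
CIP: F = S · (grow HKD)/(grow INR) = 0.11113 × 1.0520712/1.0562534 = 0.1106900 HKD per INR.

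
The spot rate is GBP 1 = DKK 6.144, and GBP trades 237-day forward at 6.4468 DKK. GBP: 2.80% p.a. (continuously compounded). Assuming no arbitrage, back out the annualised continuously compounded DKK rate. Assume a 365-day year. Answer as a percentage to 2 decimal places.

T = 237/365 years.
CIP gives F = S · g_DKK/g_GBP, so g_DKK/g_GBP = 6.4468/6.144 = 1.0492839.
GBP growth factor: e^(0.0280×237/365) = 1.0183471.
So the DKK growth factor = 1.0685352.
Take logs: ln 1.0685352 / (237/365) = 0.102090, so 10.21%.

10.21%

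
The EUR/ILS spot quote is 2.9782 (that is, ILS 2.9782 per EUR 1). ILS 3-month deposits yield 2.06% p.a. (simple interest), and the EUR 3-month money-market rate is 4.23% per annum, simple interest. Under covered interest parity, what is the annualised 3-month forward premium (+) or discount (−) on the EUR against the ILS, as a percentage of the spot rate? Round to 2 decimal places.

T = 3/12 years.
CIP forward (ILS per EUR) = 2.9782 × 1.005150/1.010575 = 2.9622123.
Annualised premium = (F − S)/S × (1/T) = (2.9622123 − 2.9782)/2.9782 ÷ (3/12) = -2.15%.

-2.15%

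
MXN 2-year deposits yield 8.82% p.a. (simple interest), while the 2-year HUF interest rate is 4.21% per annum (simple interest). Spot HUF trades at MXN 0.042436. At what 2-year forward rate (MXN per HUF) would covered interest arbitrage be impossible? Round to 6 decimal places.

T = 2 years.
MXN growth factor: 1 + 0.0882×2 = 1.176400.
HUF accumulates by 1 + 0.0421×2 = 1.084200.
Forward (MXN per HUF) = 0.042436 × 1.176400 / 1.084200 = 0.04604474.

0.046045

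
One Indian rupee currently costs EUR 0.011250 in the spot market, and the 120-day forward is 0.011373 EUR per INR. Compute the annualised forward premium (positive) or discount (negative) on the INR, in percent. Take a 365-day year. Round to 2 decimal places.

+3.33%

T = 120/365 years.
Period premium: (0.011373 − 0.01125)/0.01125 = 0.0109333.
×(1/T) gives 3.33% p.a.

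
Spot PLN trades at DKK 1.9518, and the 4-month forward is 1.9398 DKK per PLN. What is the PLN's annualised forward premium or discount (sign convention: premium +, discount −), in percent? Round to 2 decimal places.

-1.84%

T = 4/12 years.
PLN trades forward at -0.61482% vs spot over the period.
Per annum: -0.0061482 / (4/12) = -0.018445 = -1.84%.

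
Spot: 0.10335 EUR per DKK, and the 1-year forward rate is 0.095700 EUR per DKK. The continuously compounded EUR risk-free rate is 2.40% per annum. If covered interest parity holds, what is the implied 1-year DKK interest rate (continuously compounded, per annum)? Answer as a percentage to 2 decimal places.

10.09%

T = 1 year.
F/S = 0.0957/0.10335 = 0.9259797 = (growth of EUR) / (growth of DKK).
The EUR side grows by e^(0.0240×1) = 1.0242903.
Hence g_DKK = 1.1061693.
Take logs: ln 1.1061693 / 1 = 0.100903, so 10.09%.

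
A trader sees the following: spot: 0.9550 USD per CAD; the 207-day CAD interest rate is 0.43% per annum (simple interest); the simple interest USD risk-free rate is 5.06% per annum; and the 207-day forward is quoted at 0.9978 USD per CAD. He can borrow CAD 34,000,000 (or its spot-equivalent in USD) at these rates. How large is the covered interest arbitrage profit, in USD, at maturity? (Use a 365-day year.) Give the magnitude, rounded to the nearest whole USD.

USD 606,158

T = 207/365 years.
Route A — deposit CAD, sell forward: 34,000,000 × 1.0024386301 × 0.9978 = USD 34,007,931.01.
Route B — convert at spot, deposit USD: 34,000,000 × 0.9550 × 1.0286964384 = USD 33,401,773.35.
The quoted forward overvalues CAD, so borrow USD, buy CAD at spot, deposit the CAD at 0.43%, and sell the proceeds forward at 0.9978.
The gap between the two covered legs is USD 606,158.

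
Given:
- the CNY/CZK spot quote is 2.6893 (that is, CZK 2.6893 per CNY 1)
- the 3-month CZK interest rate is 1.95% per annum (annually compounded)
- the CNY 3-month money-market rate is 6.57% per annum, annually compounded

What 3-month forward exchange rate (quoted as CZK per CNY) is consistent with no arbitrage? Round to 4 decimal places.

T = 3/12 years.
Growth of 1 CZK over T: (1 + 0.0195)^(3/12) = 1.0048398.
Growth of 1 CNY over T: (1 + 0.0657)^(3/12) = 1.0160352.
CIP: F = S · (grow CZK)/(grow CNY) = 2.6893 × 1.0048398/1.0160352 = 2.659667 CZK per CNY.

2.6597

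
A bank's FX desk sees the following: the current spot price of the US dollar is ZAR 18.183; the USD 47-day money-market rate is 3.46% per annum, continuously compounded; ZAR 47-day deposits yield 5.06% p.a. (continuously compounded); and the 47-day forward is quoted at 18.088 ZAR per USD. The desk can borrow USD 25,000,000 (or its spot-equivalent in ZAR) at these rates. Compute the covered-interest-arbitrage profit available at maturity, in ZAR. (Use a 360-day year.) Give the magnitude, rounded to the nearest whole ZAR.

T = 47/360 years.
Route A — deposit USD, sell forward: 25,000,000 × 1.00452744025 × 18.088 = ZAR 454,247,308.48.
Route B — convert at spot, deposit ZAR: 25,000,000 × 18.183 × 1.00662797959 = ZAR 457,587,913.82.
The quoted forward undervalues USD, so borrow USD, convert to ZAR at spot, deposit the ZAR at 5.06%, and buy USD forward at 18.088 to cover the loan.
The gap between the two covered legs is ZAR 3,340,605.

ZAR 3,340,605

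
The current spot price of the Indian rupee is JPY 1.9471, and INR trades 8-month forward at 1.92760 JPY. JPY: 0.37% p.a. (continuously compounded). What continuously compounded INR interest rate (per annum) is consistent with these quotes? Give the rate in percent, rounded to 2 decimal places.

1.88%

T = 8/12 years.
CIP gives F = S · g_JPY/g_INR, so g_JPY/g_INR = 1.9276/1.9471 = 0.9899851.
The JPY side grows by e^(0.0037×8/12) = 1.0024697.
Hence g_INR = 1.0126109.
r = ln(1.0126109)/(8/12) = 0.018798 → 1.88%.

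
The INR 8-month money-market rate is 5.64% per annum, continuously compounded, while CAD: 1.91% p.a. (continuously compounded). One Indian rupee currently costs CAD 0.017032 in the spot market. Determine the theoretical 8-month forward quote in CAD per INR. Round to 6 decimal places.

T = 8/12 years.
CAD accumulates by e^(0.0191×8/12) = 1.0128147.
INR growth factor: e^(0.0564×8/12) = 1.0383158.
So F = 0.017032 × 1.0128147 / 1.0383158 = 0.01661369 (CAD/INR).

0.016614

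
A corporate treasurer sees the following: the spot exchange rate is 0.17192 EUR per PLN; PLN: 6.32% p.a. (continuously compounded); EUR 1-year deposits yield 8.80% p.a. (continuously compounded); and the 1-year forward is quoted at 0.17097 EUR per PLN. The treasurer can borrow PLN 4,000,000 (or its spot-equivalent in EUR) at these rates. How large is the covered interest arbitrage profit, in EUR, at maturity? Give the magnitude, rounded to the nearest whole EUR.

T = 1 year.
Route A — deposit PLN, sell forward: 4,000,000 × 1.06523987 × 0.17097 = EUR 728,496.24.
Route B — convert at spot, deposit EUR: 4,000,000 × 0.17192 × 1.09198812 = EUR 750,938.39.
The quoted forward undervalues PLN, so borrow PLN, convert to EUR at spot, deposit the EUR at 8.80%, and buy PLN forward at 0.17097 to cover the loan.
Profit = 750,938.39 − 728,496.24 = EUR 22,442.

EUR 22,442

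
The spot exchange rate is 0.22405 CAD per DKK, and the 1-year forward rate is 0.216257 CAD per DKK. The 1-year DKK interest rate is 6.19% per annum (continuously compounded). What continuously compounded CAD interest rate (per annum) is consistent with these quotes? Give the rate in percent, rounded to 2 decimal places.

2.65%

T = 1 year.
By CIP, F/S equals the CAD-to-DKK growth ratio: 0.216257/0.22405 = 0.9652176.
DKK growth factor: e^(0.0619×1) = 1.063856.
So the CAD growth factor = 1.0268525.
Take logs: ln 1.0268525 / 1 = 0.026498, so 2.65%.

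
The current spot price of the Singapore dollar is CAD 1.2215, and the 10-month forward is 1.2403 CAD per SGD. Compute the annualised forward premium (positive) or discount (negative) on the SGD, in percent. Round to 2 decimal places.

+1.85%

T = 10/12 years.
Period premium: (1.2403 − 1.2215)/1.2215 = 0.0153909.
×(1/T) gives 1.85% p.a.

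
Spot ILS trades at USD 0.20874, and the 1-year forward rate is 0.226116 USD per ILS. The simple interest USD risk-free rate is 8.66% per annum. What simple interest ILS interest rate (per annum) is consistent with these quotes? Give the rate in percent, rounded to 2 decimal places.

0.31%

T = 1 year.
F/S = 0.226116/0.20874 = 1.0832423 = (growth of USD) / (growth of ILS).
USD growth factor: 1 + 0.0866×1 = 1.086600.
So the ILS growth factor = 1.0030997.
r = (1.0030997 − 1)/1 = 0.003100 → 0.31%.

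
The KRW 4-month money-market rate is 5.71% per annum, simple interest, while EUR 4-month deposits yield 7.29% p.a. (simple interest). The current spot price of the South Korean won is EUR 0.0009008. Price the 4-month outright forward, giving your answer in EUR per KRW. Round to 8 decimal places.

0.00090546

T = 4/12 years.
Growth of 1 EUR over T: 1 + 0.0729×4/12 = 1.024300.
KRW growth factor: 1 + 0.0571×4/12 = 1.0190333.
So F = 0.0009008 × 1.024300 / 1.0190333 = 0.0009054556 (EUR/KRW).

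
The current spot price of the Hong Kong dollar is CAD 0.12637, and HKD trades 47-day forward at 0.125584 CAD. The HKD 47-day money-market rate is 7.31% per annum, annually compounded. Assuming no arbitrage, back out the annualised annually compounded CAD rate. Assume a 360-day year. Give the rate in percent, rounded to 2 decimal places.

T = 47/360 years.
F/S = 0.125584/0.12637 = 0.9937802 = (growth of CAD) / (growth of HKD).
The HKD side grows by (1 + 0.0731)^(47/360) = 1.0092535.
So the CAD growth factor = 1.0029761.
r = 1.0029761^(360/47) − 1 = 0.023023 → 2.30%.

2.30%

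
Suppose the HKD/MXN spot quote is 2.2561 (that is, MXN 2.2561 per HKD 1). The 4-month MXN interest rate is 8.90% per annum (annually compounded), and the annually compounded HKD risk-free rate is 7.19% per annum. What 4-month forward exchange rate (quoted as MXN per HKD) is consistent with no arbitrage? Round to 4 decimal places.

T = 4/12 years.
MXN growth factor: (1 + 0.0890)^(4/12) = 1.0288276.
HKD growth factor: (1 + 0.0719)^(4/12) = 1.0234142.
So F = 2.2561 × 1.0288276 / 1.0234142 = 2.268034 (MXN/HKD).

2.2680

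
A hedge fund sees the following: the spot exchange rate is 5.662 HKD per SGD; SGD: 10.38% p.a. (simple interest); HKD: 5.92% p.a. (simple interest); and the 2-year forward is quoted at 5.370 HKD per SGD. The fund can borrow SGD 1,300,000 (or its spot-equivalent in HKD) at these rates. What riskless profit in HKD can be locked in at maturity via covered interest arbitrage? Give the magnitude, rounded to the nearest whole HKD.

T = 2 years.
Keep in SGD, deliver into the forward: 1,300,000·1.207600·5.370 = HKD 8,430,255.60.
Swap to HKD now, deposit: 1,300,000·5.662·1.118400 = HKD 8,232,095.04.
The quoted forward overvalues SGD, so borrow HKD, buy SGD at spot, deposit the SGD at 10.38%, and sell the proceeds forward at 5.370.
Profit = 8,430,255.60 − 8,232,095.04 = HKD 198,161.

HKD 198,161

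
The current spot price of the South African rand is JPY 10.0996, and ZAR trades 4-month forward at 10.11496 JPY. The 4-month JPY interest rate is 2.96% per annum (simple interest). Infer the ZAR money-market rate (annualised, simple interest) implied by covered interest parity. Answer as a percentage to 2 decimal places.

T = 4/12 years.
CIP gives F = S · g_JPY/g_ZAR, so g_JPY/g_ZAR = 10.11496/10.0996 = 1.0015209.
The JPY side grows by 1 + 0.0296×4/12 = 1.0098667.
So the ZAR growth factor = 1.0083331.
r = (1.0083331 − 1)/(4/12) = 0.024999 → 2.50%.

2.50%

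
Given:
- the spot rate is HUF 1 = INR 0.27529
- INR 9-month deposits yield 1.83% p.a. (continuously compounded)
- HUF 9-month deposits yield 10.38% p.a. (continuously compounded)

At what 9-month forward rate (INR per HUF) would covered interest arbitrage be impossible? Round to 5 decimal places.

T = 9/12 years.
Growth of 1 INR over T: e^(0.0183×9/12) = 1.0138196.
Growth of 1 HUF over T: e^(0.1038×9/12) = 1.0809605.
Forward (INR per HUF) = 0.27529 × 1.0138196 / 1.0809605 = 0.2581911.

0.25819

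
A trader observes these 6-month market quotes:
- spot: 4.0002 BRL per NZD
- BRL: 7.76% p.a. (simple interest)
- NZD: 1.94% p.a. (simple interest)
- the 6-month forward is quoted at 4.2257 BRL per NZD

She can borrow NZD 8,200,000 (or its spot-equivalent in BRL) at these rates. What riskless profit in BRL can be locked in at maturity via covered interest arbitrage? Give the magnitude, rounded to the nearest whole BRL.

T = 6/12 years.
Keep in NZD, deliver into the forward: 8,200,000·1.009700·4.2257 = BRL 34,986,852.18.
Swap to BRL now, deposit: 8,200,000·4.0002·1.038800 = BRL 34,074,343.63.
The quoted forward overvalues NZD, so borrow BRL, buy NZD at spot, deposit the NZD at 1.94%, and sell the proceeds forward at 4.2257.
The gap between the two covered legs is BRL 912,509.

BRL 912,509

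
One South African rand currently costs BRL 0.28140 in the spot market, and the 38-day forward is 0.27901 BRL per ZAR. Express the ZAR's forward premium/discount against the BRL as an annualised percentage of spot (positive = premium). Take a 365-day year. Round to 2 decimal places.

T = 38/365 years.
ZAR trades forward at -0.84932% vs spot over the period.
Annualise by dividing by T: -0.0084932 / (38/365) = -0.081579 → -8.16%.

-8.16%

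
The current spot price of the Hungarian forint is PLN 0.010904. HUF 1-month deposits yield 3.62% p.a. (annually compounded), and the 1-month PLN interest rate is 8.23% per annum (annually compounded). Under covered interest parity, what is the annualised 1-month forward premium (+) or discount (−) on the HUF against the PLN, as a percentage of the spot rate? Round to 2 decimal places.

T = 1/12 years.
F = S · g_PLN/g_HUF = 0.010904 × 1.0066125/1.0029677 = 0.010943625.
Annualised premium = (F − S)/S × (1/T) = (0.010943625 − 0.010904)/0.010904 ÷ (1/12) = 4.36%.

+4.36%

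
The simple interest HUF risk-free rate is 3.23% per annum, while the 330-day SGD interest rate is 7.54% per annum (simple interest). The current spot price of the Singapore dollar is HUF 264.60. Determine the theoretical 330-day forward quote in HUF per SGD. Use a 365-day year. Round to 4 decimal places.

254.9473

T = 330/365 years.
HUF growth factor: 1 + 0.0323×330/365 = 1.02920274.
Growth of 1 SGD over T: 1 + 0.0754×330/365 = 1.068169863.
CIP: F = S · (grow HUF)/(grow SGD) = 264.6 × 1.02920274/1.068169863 = 254.947321 HUF per SGD.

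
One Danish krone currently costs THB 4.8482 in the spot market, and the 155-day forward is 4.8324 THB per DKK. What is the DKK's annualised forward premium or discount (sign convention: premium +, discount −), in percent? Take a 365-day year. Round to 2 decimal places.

T = 155/365 years.
Period premium: (4.8324 − 4.8482)/4.8482 = -0.0032589.
Per annum: -0.0032589 / (155/365) = -0.007674 = -0.77%.

-0.77%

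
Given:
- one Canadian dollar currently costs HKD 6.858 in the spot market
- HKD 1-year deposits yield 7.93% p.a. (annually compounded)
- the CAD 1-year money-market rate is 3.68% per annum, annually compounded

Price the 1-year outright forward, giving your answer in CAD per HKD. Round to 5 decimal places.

T = 1 year.
HKD growth factor: (1 + 0.0793)^1 = 1.079300.
CAD growth factor: (1 + 0.0368)^1 = 1.036800.
CIP: F = S · (grow HKD)/(grow CAD) = 6.858 × 1.079300/1.036800 = 7.139120 HKD per CAD.
Invert for CAD per HKD: 1 / 7.139120 = 0.14007.

0.14007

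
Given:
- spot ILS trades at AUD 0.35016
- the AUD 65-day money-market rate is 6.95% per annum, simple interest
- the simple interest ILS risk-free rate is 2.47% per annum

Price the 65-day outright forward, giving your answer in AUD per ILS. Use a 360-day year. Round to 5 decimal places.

T = 65/360 years.
AUD accumulates by 1 + 0.0695×65/360 = 1.0125486.
Growth of 1 ILS over T: 1 + 0.0247×65/360 = 1.0044597.
CIP: F = S · (grow AUD)/(grow ILS) = 0.35016 × 1.0125486/1.0044597 = 0.3529798 AUD per ILS.

0.35298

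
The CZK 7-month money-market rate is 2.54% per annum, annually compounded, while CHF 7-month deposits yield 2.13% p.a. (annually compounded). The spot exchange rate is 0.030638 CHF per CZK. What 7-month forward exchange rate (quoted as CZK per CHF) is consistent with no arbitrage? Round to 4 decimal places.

T = 7/12 years.
Growth of 1 CHF over T: (1 + 0.0213)^(7/12) = 1.01237041.
Growth of 1 CZK over T: (1 + 0.0254)^(7/12) = 1.01473919.
Forward (CHF per CZK) = 0.030638 × 1.01237041 / 1.01473919 = 0.030566479.
Quoted the other way: 1/0.030566479 = 32.7156 CZK per CHF.

32.7156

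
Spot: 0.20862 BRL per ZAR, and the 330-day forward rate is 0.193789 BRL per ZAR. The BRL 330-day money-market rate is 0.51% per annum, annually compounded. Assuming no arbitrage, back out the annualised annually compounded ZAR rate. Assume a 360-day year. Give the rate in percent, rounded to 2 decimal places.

T = 330/360 years.
F/S = 0.193789/0.20862 = 0.9289090 = (growth of BRL) / (growth of ZAR).
The BRL side grows by (1 + 0.0051)^(330/360) = 1.004674.
That pins the ZAR growth at 1.0815634.
r = 1.0815634^(360/330) − 1 = 0.089300 → 8.93%.

8.93%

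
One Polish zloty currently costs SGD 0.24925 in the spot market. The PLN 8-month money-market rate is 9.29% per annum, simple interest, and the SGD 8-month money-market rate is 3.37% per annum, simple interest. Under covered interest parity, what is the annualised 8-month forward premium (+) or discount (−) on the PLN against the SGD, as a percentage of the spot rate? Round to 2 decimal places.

-5.57%

T = 8/12 years.
CIP forward (SGD per PLN) = 0.24925 × 1.0224667/1.0619333 = 0.23998666.
(F − S)/S ÷ T = (0.23998666 − 0.24925)/0.24925/(8/12) = -0.055747 → -5.57%.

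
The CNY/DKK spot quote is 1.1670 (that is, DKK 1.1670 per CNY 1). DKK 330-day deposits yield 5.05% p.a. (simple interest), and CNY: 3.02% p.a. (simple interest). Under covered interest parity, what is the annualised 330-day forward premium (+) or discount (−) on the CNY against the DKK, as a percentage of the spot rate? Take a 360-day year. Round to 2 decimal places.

+1.98%

T = 330/360 years.
CIP forward (DKK per CNY) = 1.167 × 1.0462917/1.0276833 = 1.1881310.
(F − S)/S ÷ T = (1.1881310 − 1.167)/1.167/(330/360) = 0.019753 → 1.98%.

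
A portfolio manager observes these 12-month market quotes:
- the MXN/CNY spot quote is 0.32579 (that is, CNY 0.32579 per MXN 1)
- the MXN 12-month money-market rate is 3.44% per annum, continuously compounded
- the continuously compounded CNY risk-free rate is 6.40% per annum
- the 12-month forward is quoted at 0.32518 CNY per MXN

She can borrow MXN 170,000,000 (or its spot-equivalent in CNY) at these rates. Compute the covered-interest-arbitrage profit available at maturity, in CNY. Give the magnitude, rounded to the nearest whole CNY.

T = 1 year.
Route A — deposit MXN, sell forward: 170,000,000 × 1.0349985233 × 0.32518 = CNY 57,215,339.37.
Route B — convert at spot, deposit CNY: 170,000,000 × 0.32579 × 1.0660923988 = CNY 59,044,781.24.
The quoted forward undervalues MXN, so borrow MXN, convert to CNY at spot, deposit the CNY at 6.40%, and buy MXN forward at 0.32518 to cover the loan.
Profit = 59,044,781.24 − 57,215,339.37 = CNY 1,829,442.

CNY 1,829,442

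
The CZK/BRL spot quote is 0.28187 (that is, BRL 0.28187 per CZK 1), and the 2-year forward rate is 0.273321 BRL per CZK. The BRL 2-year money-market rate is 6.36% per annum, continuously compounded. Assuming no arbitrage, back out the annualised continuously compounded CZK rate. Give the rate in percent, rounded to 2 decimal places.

7.90%

T = 2 years.
By CIP, F/S equals the BRL-to-CZK growth ratio: 0.273321/0.28187 = 0.9696704.
The BRL side grows by e^(0.0636×2) = 1.1356441.
So the CZK growth factor = 1.1711651.
Take logs: ln 1.1711651 / 2 = 0.079000, so 7.90%.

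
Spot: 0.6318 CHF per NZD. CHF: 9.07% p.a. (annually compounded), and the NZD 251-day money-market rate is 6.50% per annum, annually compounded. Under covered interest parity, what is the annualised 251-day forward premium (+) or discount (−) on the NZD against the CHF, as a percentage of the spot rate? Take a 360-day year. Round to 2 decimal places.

+2.40%

T = 251/360 years.
F = S · g_CHF/g_NZD = 0.6318 × 1.0624023/1.0448856 = 0.6423916.
(F − S)/S ÷ T = (0.6423916 − 0.6318)/0.6318/(251/360) = 0.024044 → 2.40%.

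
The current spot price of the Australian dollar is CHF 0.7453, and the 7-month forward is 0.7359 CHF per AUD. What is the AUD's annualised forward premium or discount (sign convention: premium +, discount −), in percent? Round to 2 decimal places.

T = 7/12 years.
(F − S)/S = (0.7359 − 0.7453)/0.7453 = -0.0126124.
Annualise by dividing by T: -0.0126124 / (7/12) = -0.021621 → -2.16%.

-2.16%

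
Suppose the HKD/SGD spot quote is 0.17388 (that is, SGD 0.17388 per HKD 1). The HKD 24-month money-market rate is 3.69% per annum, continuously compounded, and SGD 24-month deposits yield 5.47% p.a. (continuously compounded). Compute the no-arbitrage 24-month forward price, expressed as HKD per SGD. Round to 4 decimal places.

5.5500

T = 2 years.
SGD accumulates by e^(0.0547×2) = 1.1156085.
HKD growth factor: e^(0.0369×2) = 1.0765915.
So F = 0.17388 × 1.1156085 / 1.0765915 = 0.1801816 (SGD/HKD).
Invert for HKD per SGD: 1 / 0.1801816 = 5.5500.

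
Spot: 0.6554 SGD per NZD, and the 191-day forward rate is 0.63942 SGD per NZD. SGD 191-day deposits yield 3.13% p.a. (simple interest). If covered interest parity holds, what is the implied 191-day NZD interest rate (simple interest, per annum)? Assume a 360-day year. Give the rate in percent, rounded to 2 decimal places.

7.92%

T = 191/360 years.
CIP gives F = S · g_SGD/g_NZD, so g_SGD/g_NZD = 0.63942/0.6554 = 0.9756179.
SGD growth factor: 1 + 0.0313×191/360 = 1.0166064.
That pins the NZD growth at 1.0420129.
(1.0420129 − 1)/T = 0.079187, i.e. 7.92%.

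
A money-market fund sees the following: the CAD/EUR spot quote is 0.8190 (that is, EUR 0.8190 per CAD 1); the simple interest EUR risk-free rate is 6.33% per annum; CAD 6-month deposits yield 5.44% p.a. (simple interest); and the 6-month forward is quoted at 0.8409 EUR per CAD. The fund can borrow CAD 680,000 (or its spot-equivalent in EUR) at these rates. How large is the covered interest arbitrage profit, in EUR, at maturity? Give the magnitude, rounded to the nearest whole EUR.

T = 6/12 years.
Keep in CAD, deliver into the forward: 680,000·1.027200·0.8409 = EUR 587,365.29.
Swap to EUR now, deposit: 680,000·0.8190·1.031650 = EUR 574,546.52.
The quoted forward overvalues CAD, so borrow EUR, buy CAD at spot, deposit the CAD at 5.44%, and sell the proceeds forward at 0.8409.
Profit = 587,365.29 − 574,546.52 = EUR 12,819.

EUR 12,819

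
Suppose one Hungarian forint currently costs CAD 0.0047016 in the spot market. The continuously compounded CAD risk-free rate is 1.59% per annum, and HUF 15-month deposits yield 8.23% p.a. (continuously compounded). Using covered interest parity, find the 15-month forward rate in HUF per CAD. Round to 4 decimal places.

T = 15/12 years.
CAD growth factor: e^(0.0159×15/12) = 1.020073823.
Growth of 1 HUF over T: e^(0.0823×15/12) = 1.108352856.
Forward (CAD per HUF) = 0.0047016 × 1.020073823 / 1.108352856 = 0.00432712296.
Quoted the other way: 1/0.00432712296 = 231.1004 HUF per CAD.

231.1004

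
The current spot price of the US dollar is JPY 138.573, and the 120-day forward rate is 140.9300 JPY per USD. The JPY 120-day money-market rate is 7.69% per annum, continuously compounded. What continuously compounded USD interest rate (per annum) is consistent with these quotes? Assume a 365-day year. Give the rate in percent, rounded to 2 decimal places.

2.56%

T = 120/365 years.
CIP gives F = S · g_JPY/g_USD, so g_JPY/g_USD = 140.93/138.573 = 1.0170091.
JPY growth factor: e^(0.0769×120/365) = 1.0256045.
Hence g_USD = 1.0084516.
r = ln(1.0084516)/(120/365) = 0.025599 → 2.56%.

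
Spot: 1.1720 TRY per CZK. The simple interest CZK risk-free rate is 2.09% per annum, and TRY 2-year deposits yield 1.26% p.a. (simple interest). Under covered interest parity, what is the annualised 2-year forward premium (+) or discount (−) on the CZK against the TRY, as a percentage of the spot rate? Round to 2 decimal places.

T = 2 years.
F = S · g_TRY/g_CZK = 1.172 × 1.025200/1.041800 = 1.1533254.
Annualised premium = (F − S)/S × (1/T) = (1.1533254 − 1.172)/1.172 ÷ 2 = -0.80%.

-0.80%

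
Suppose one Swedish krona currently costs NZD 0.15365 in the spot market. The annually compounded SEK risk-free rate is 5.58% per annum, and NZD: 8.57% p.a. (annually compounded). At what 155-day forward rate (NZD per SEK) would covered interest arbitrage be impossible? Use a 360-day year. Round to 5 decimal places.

T = 155/360 years.
NZD growth factor: (1 + 0.0857)^(155/360) = 1.0360365.
SEK accumulates by (1 + 0.0558)^(155/360) = 1.0236541.
CIP: F = S · (grow NZD)/(grow SEK) = 0.15365 × 1.0360365/1.0236541 = 0.1555086 NZD per SEK.

0.15551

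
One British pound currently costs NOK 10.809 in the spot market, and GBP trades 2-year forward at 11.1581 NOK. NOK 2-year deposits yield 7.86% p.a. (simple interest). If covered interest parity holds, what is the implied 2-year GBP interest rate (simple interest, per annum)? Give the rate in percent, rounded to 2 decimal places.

T = 2 years.
CIP gives F = S · g_NOK/g_GBP, so g_NOK/g_GBP = 11.1581/10.809 = 1.0322972.
NOK growth factor: 1 + 0.0786×2 = 1.157200.
That pins the GBP growth at 1.120995.
r = (1.120995 − 1)/2 = 0.060497 → 6.05%.

6.05%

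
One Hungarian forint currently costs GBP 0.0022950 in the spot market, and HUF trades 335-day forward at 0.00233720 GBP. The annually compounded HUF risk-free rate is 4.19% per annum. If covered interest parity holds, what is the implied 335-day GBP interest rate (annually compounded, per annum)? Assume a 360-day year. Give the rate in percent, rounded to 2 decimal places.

T = 335/360 years.
CIP gives F = S · g_GBP/g_HUF, so g_GBP/g_HUF = 0.0023372/0.002295 = 1.0183878.
HUF growth factor: (1 + 0.0419)^(335/360) = 1.0389344.
So the GBP growth factor = 1.0580381.
r = 1.0580381^(360/335) − 1 = 0.062502 → 6.25%.

6.25%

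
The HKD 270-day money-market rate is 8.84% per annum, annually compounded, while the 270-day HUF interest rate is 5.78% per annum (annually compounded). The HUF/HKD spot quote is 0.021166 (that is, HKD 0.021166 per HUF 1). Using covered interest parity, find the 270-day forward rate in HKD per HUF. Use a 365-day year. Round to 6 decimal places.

T = 270/365 years.
Growth of 1 HKD over T: (1 + 0.0884)^(270/365) = 1.0646661.
HUF growth factor: (1 + 0.0578)^(270/365) = 1.0424421.
CIP: F = S · (grow HKD)/(grow HUF) = 0.021166 × 1.0646661/1.0424421 = 0.02161724 HKD per HUF.

0.021617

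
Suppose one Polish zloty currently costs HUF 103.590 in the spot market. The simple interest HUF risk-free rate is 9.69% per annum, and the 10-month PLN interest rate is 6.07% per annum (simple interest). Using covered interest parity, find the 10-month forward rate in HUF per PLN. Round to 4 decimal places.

T = 10/12 years.
HUF growth factor: 1 + 0.0969×10/12 = 1.080750.
PLN accumulates by 1 + 0.0607×10/12 = 1.050583333.
CIP: F = S · (grow HUF)/(grow PLN) = 103.59 × 1.080750/1.050583333 = 106.564505 HUF per PLN.

106.5645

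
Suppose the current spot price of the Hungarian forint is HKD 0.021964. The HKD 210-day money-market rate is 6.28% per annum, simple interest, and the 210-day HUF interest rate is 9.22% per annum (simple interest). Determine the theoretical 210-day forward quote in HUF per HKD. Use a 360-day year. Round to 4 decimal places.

T = 210/360 years.
HKD growth factor: 1 + 0.0628×210/360 = 1.03663333.
HUF accumulates by 1 + 0.0922×210/360 = 1.05378333.
CIP: F = S · (grow HKD)/(grow HUF) = 0.021964 × 1.03663333/1.05378333 = 0.021606543 HKD per HUF.
Invert for HUF per HKD: 1 / 0.021606543 = 46.2823.

46.2823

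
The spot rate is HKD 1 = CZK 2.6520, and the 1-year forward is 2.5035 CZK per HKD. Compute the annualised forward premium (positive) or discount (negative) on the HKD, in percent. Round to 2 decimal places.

-5.60%

T = 1 year.
(F − S)/S = (2.5035 − 2.652)/2.652 = -0.0559955.
Per annum: -0.0559955 / 1 = -0.055995 = -5.60%.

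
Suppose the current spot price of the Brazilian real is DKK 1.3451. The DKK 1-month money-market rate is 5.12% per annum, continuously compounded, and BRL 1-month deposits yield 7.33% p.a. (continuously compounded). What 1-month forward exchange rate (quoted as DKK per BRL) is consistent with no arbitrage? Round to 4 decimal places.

T = 1/12 years.
DKK accumulates by e^(0.0512×1/12) = 1.0042758.
Growth of 1 BRL over T: e^(0.0733×1/12) = 1.006127.
So F = 1.3451 × 1.0042758 / 1.006127 = 1.342625 (DKK/BRL).

1.3426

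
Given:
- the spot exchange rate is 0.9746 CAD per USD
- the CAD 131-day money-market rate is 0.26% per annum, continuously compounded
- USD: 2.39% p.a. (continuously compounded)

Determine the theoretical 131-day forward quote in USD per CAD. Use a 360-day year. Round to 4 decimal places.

T = 131/360 years.
CAD accumulates by e^(0.0026×131/360) = 1.0009466.
USD growth factor: e^(0.0239×131/360) = 1.0087349.
So F = 0.9746 × 1.0009466 / 1.0087349 = 0.9670753 (CAD/USD).
Quoted the other way: 1/0.9670753 = 1.0340 USD per CAD.

1.0340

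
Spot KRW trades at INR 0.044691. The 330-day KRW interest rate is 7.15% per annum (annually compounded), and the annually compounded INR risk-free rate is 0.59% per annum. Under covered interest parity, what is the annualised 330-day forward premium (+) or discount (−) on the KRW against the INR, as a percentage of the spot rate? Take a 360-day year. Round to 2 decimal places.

-6.14%

T = 330/360 years.
CIP forward (INR per KRW) = 0.044691 × 1.005407/1.0653513 = 0.042176364.
(F − S)/S ÷ T = (0.042176364 − 0.044691)/0.044691/(330/360) = -0.061382 → -6.14%.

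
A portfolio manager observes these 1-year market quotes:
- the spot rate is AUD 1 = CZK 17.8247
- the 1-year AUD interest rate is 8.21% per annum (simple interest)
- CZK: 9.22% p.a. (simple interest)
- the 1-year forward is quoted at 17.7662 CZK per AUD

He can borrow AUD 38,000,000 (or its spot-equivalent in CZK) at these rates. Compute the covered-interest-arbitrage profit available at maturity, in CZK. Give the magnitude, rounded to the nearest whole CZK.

CZK 9,246,628

T = 1 year.
Invest the AUD and cover forward: 38,000,000 × 1.082100 × 17.7662 = CZK 730,542,590.76.
Convert at spot and invest in CZK: 38,000,000 × 17.8247 × 1.092200 = CZK 739,789,218.92.
The quoted forward undervalues AUD, so borrow AUD, convert to CZK at spot, deposit the CZK at 9.22%, and buy AUD forward at 17.7662 to cover the loan.
The gap between the two covered legs is CZK 9,246,628.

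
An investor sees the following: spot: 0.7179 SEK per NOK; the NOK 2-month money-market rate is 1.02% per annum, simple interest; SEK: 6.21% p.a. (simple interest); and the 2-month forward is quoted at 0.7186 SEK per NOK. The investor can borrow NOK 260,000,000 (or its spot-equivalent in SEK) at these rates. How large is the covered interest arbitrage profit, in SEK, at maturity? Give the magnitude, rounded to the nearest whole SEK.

SEK 1,432,248

T = 2/12 years.
Route A — deposit NOK, sell forward: 260,000,000 × 1.001700 × 0.7186 = SEK 187,153,621.20.
Route B — convert at spot, deposit SEK: 260,000,000 × 0.7179 × 1.010350 = SEK 188,585,868.90.
The quoted forward undervalues NOK, so borrow NOK, convert to SEK at spot, deposit the SEK at 6.21%, and buy NOK forward at 0.7186 to cover the loan.
Arbitrage profit = |187,153,621.20 − 188,585,868.90| = SEK 1,432,248.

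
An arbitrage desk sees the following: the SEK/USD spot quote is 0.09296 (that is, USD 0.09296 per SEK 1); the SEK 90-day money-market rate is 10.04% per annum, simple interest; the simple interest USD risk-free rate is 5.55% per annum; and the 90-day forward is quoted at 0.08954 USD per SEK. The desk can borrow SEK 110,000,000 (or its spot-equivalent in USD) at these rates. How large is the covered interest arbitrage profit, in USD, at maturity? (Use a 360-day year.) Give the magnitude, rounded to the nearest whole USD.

USD 270,860

T = 90/360 years.
Route A — deposit SEK, sell forward: 110,000,000 × 1.025100 × 0.08954 = USD 10,096,619.94.
Route B — convert at spot, deposit USD: 110,000,000 × 0.09296 × 1.013875 = USD 10,367,480.20.
The quoted forward undervalues SEK, so borrow SEK, convert to USD at spot, deposit the USD at 5.55%, and buy SEK forward at 0.08954 to cover the loan.
The gap between the two covered legs is USD 270,860.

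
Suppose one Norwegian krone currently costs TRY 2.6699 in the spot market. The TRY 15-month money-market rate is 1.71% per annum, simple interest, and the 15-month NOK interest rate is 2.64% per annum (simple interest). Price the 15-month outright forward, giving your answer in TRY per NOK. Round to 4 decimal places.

2.6399

T = 15/12 years.
Growth of 1 TRY over T: 1 + 0.0171×15/12 = 1.021375.
Growth of 1 NOK over T: 1 + 0.0264×15/12 = 1.033000.
So F = 2.6699 × 1.021375 / 1.033000 = 2.639854 (TRY/NOK).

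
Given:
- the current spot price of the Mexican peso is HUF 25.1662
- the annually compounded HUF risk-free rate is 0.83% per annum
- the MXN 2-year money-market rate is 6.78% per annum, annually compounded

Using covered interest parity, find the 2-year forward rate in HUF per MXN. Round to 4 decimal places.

T = 2 years.
Growth of 1 HUF over T: (1 + 0.0083)^2 = 1.01666889.
MXN accumulates by (1 + 0.0678)^2 = 1.14019684.
Forward (HUF per MXN) = 25.1662 × 1.01666889 / 1.14019684 = 22.439715.

22.4397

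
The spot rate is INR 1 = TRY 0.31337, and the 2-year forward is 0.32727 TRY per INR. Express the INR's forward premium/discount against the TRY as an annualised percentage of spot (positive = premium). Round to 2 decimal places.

T = 2 years.
(F − S)/S = (0.32727 − 0.31337)/0.31337 = 0.0443565.
×(1/T) gives 2.22% p.a.

+2.22%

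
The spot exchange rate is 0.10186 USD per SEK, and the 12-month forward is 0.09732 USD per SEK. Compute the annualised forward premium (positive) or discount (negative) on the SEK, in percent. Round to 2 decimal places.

T = 1 year.
SEK trades forward at -4.45710% vs spot over the period.
Per annum: -0.0445710 / 1 = -0.044571 = -4.46%.

-4.46%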